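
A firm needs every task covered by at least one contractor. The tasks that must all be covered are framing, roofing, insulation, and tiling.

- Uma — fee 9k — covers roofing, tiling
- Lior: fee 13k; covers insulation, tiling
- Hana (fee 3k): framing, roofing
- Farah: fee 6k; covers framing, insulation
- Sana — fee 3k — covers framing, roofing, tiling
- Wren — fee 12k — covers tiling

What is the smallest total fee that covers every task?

9

Choose Farah and Sana: together they cover framing, roofing, insulation, tiling — every task.
Total fee: 6 + 3 = 9.
No cover costs less than 9.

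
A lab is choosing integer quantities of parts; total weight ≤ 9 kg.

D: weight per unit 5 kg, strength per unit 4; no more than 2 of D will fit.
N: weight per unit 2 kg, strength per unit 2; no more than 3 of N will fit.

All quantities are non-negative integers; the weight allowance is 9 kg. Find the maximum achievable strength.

8

N has the best ratio (2/2); taking only N gives at most 3×2 = 6 (stopped by the supply cap of 3).
Mixing does better — 1×D and 2×N: weight 9 ≤ 9, strength 1·4 + 2·2 = 8.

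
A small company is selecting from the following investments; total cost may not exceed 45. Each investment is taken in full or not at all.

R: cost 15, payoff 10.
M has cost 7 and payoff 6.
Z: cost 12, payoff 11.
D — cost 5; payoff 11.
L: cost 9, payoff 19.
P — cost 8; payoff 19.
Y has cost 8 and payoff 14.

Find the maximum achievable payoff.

74

This is a 0-1 knapsack instance.
Allowing fractional choices, the relaxed optimum would be about 76.6, but investments are indivisible.
R + D + L + P + Y: cost 15 + 5 + 9 + 8 + 8 = 45 ≤ 45, payoff 10 + 11 + 19 + 19 + 14 = 73.
M + D + L + P + Y: cost 7 + 5 + 9 + 8 + 8 = 37 ≤ 45, payoff 6 + 11 + 19 + 19 + 14 = 69.
Z + D + L + P + Y: cost 12 + 5 + 9 + 8 + 8 = 42 ≤ 45, payoff 11 + 11 + 19 + 19 + 14 = 74.
Best is Z, D, L, P, and Y with total payoff 74.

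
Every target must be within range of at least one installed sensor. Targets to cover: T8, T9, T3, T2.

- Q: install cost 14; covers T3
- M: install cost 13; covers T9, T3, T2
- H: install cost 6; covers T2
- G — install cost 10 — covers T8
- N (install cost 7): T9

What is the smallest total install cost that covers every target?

Choose M and G: together they cover T8, T9, T3, T2 — every target.
Total install cost: 13 + 10 = 23.
No cover costs less than 23.

23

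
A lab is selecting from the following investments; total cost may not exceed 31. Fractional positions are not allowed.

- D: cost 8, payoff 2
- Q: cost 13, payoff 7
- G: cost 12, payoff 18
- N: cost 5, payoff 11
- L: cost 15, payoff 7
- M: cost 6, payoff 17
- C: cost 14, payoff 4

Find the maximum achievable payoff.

Allowing fractional choices, the relaxed optimum would be about 50.3, but investments are indivisible.
D + G + N + M: cost 8 + 12 + 5 + 6 = 31 ≤ 31, payoff 2 + 18 + 11 + 17 = 48.
G + N + M: cost 12 + 5 + 6 = 23 ≤ 31, payoff 18 + 11 + 17 = 46.
Q + G + M: cost 13 + 12 + 6 = 31 ≤ 31, payoff 7 + 18 + 17 = 42.
Best is D, G, N, and M with total payoff 48.

48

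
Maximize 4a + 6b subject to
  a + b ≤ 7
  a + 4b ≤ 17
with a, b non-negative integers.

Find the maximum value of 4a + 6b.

34

Relaxing integrality, the LP optimum is 34.67 at (a,b) = (3.67, 3.33), which is not an integer point.
(a,b)=(4,3) is feasible, giving 34.
(a,b)=(5,2) is feasible, giving 32.
(a,b)=(3,3) is feasible, giving 30.
Maximum is 34 at (a,b)=(4,3).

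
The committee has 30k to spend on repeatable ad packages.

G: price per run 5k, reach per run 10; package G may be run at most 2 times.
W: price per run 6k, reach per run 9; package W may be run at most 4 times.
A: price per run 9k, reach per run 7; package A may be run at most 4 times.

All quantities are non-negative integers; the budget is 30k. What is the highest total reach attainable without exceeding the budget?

This is a bounded integer knapsack.
2×G and 3×W: price 28 ≤ 30, reach 2·10 + 3·9 = 47.
1×G and 4×W: price 29 ≤ 30, reach 1·10 + 4·9 = 46.
Best is 47.

47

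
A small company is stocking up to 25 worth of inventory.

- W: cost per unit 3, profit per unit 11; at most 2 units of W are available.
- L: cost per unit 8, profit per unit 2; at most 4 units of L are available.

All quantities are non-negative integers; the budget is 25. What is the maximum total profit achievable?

26

2×W and 2×L: cost 22 ≤ 25, profit 2·11 + 2·2 = 26.
2×W and 1×L: cost 14 ≤ 25, profit 2·11 + 1·2 = 24.
Best is 26.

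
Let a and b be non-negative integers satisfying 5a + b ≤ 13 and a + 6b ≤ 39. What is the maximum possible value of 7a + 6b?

(a,b)=(1,6): 5·1+1·6=11≤13, 1·1+6·6=37≤39, objective 43.
(a,b)=(1,5): 5·1+1·5=10≤13, 1·1+6·5=31≤39, objective 37.
(a,b)=(0,6): 5·0+1·6=6≤13, 1·0+6·6=36≤39, objective 36.
(a,b)=(0,5): 5·0+1·5=5≤13, 1·0+6·5=30≤39, objective 30.
The best lattice point is (1,6), giving 43.

43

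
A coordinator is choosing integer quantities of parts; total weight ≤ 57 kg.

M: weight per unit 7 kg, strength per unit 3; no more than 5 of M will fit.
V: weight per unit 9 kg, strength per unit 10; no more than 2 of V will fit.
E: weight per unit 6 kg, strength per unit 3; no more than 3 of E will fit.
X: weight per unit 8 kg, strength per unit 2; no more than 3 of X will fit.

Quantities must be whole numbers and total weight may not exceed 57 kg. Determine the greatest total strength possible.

2×M, 2×V, and 3×E: weight 50 ≤ 57, strength 2·3 + 2·10 + 3·3 = 35.
3×M, 2×V, and 3×E: weight 57 ≤ 57, strength 3·3 + 2·10 + 3·3 = 38.
Best is 38.

38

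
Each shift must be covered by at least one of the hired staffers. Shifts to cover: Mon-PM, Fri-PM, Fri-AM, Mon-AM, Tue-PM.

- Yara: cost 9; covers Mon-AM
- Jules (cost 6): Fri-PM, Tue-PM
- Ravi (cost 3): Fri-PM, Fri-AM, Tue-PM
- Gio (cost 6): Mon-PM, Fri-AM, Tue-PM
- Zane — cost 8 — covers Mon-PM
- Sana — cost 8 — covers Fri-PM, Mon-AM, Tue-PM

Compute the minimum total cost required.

14

The greedy cost-per-new-shift heuristic would pick Ravi, Gio, and Sana for 17, but a cheaper cover exists.
Choose Gio and Sana: together they cover Mon-PM, Fri-PM, Fri-AM, Mon-AM, Tue-PM — every shift.
Total cost: 6 + 8 = 14.
No cover costs less than 14.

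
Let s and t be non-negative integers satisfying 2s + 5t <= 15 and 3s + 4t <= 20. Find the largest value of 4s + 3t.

Relaxing integrality, the LP optimum is 26.67 at (s,t) = (6.67, 0), which is not an integer point.
(s,t)=(6,0): 2·6+5·0=12≤15, 3·6+4·0=18≤20, objective 24.
(s,t)=(5,1): 2·5+5·1=15≤15, 3·5+4·1=19≤20, objective 23.
(s,t)=(5,0): 2·5+5·0=10≤15, 3·5+4·0=15≤20, objective 20.
Maximum is 24 at (s,t)=(6,0).

24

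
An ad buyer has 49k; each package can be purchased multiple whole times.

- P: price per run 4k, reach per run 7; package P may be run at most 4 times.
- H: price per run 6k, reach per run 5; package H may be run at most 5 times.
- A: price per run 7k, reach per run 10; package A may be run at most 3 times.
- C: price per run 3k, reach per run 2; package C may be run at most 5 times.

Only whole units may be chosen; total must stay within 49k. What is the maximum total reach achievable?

68

This is a bounded integer knapsack.
4×P, 1×H, 3×A, and 2×C: price 49 ≤ 49, reach 4·7 + 1·5 + 3·10 + 2·2 = 67.
4×P, 2×H, and 3×A: price 49 ≤ 49, reach 4·7 + 2·5 + 3·10 = 68.
Best is 68.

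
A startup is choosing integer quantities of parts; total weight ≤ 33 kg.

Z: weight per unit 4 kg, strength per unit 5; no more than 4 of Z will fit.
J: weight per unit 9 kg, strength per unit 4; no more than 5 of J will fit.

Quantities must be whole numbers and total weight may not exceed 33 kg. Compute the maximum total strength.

Take 4×Z and 1×J: weight 25 ≤ 33, strength 4·5 + 1·4 = 24.
Z has the best ratio (5/4) and is taken to its limit of 4; remaining capacity is filled optimally with the others.

24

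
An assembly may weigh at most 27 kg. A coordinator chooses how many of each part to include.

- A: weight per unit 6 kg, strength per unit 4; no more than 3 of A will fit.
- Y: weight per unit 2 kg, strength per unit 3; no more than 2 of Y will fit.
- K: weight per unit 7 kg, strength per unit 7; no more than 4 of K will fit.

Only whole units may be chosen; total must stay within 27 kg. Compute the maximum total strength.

Take 2×Y and 3×K: weight 25 ≤ 27, strength 2·3 + 3·7 = 27.
Y has the best ratio (3/2) and is taken to its limit of 2; remaining capacity is filled optimally with the others.

27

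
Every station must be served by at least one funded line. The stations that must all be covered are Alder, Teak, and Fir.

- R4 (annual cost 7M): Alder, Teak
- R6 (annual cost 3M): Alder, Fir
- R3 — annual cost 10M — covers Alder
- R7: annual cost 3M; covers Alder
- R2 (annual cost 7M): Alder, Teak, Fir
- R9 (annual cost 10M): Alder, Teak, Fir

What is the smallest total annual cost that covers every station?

The greedy cost-per-new-station heuristic would pick R6 and R4 for 10, but a cheaper cover exists.
R2 alone covers Alder, Teak, Fir — every station.
Total annual cost: 7.
No cover costs less than 7.

7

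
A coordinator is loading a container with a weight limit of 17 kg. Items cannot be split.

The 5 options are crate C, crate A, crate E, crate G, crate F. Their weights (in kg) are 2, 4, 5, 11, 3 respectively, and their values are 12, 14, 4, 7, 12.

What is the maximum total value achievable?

42

Take crate C, crate A, crate E, and crate F: weight 2 + 4 + 5 + 3 = 14 ≤ 17, value 12 + 14 + 4 + 12 = 42.
No other feasible combination does better.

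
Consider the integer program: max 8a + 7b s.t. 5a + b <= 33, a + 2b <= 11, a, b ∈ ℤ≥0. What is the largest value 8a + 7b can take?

62

(a,b)=(6,2) is feasible, giving 62.
(a,b)=(5,3) is feasible, giving 61.
The best lattice point is (6,2), giving 62.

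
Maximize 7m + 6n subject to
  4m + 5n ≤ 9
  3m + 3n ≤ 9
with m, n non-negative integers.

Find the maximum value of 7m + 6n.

The continuous relaxation peaks at (2.25, 0) with value 15.75; rounding to a feasible lattice point costs some objective.
(m,n)=(2,0): 4·2+5·0=8≤9, 3·2+3·0=6≤9, objective 14.
(m,n)=(1,1): 4·1+5·1=9≤9, 3·1+3·1=6≤9, objective 13.
(m,n)=(1,0): 4·1+5·0=4≤9, 3·1+3·0=3≤9, objective 7.
Maximum is 14 at (m,n)=(2,0).

14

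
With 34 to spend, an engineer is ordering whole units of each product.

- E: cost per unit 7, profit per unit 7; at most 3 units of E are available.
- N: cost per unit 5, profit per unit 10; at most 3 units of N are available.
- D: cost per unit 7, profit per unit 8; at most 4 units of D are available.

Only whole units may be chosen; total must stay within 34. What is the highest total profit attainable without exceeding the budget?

This is a bounded integer knapsack.
N has the best ratio (10/5); taking only N gives at most 3×10 = 30 (stopped by the supply cap of 3).
Mixing does better — 3×N and 2×D: cost 29 ≤ 34, profit 3·10 + 2·8 = 46.

46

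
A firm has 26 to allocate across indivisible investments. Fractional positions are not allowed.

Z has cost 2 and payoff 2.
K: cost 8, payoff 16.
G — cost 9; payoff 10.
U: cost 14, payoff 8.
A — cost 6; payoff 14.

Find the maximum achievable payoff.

Allowing fractional choices, the relaxed optimum would be about 42.6, but investments are indivisible.
Z + K + G + A: cost 2 + 8 + 9 + 6 = 25 ≤ 26, payoff 2 + 16 + 10 + 14 = 42.
K + G + A: cost 8 + 9 + 6 = 23 ≤ 26, payoff 16 + 10 + 14 = 40.
Best is Z, K, G, and A with total payoff 42.

42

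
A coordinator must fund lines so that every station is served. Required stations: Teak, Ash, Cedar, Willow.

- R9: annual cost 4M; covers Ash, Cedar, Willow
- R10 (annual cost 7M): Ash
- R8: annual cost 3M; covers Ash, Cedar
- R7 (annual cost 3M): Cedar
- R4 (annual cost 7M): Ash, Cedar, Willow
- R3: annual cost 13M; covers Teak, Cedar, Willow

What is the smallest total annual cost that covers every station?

The greedy cost-per-new-station heuristic would pick R9 and R3 for 17, but a cheaper cover exists.
Choose R8 and R3: together they cover Teak, Ash, Cedar, Willow — every station.
Total annual cost: 3 + 13 = 16.
No cover costs less than 16.

16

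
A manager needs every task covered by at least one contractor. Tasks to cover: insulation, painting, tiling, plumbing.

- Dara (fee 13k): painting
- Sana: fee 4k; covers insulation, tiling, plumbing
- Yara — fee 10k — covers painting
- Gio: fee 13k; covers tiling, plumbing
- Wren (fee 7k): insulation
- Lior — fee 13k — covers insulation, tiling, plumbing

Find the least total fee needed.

14

This is a weighted set-cover instance.
Choose Sana and Yara: together they cover insulation, painting, tiling, plumbing — every task.
Total fee: 4 + 10 = 14.
No cover costs less than 14.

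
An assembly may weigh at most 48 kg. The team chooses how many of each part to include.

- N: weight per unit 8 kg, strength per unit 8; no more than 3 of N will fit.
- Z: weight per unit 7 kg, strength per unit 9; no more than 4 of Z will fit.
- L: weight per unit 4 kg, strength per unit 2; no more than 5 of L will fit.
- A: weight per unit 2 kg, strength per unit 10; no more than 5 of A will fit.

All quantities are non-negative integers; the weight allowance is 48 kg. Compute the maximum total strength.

94

Take 1×N, 4×Z, and 5×A: weight 46 ≤ 48, strength 1·8 + 4·9 + 5·10 = 94.
A has the best ratio (10/2) and is taken to its limit of 5; remaining capacity is filled optimally with the others.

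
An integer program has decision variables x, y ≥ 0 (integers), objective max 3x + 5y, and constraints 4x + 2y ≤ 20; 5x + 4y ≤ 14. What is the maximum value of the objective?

15

Relaxing integrality, the LP optimum is 17.50 at (x,y) = (0, 3.5), which is not an integer point.
(x,y)=(0,3): 4·0+2·3=6≤20, 5·0+4·3=12≤14, objective 15.
(x,y)=(1,2): 4·1+2·2=8≤20, 5·1+4·2=13≤14, objective 13.
(x,y)=(0,2): 4·0+2·2=4≤20, 5·0+4·2=8≤14, objective 10.
Maximum is 15 at (x,y)=(0,3).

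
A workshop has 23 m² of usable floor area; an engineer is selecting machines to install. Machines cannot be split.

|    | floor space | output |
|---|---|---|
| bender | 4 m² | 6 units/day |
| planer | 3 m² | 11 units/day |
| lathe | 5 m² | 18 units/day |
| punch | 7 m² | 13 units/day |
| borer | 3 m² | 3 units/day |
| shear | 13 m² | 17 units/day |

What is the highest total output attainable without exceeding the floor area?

51

Allowing fractional choices, the relaxed optimum would be about 53.2, but machines are indivisible.
planer + lathe + shear: floor space 3 + 5 + 13 = 21 ≤ 23, output 11 + 18 + 17 = 46.
bender + planer + lathe + punch + borer: floor space 4 + 3 + 5 + 7 + 3 = 22 ≤ 23, output 6 + 11 + 18 + 13 + 3 = 51.
bender + planer + lathe + punch: floor space 4 + 3 + 5 + 7 = 19 ≤ 23, output 6 + 11 + 18 + 13 = 48.
Best is bender, planer, lathe, punch, and borer with total output 51.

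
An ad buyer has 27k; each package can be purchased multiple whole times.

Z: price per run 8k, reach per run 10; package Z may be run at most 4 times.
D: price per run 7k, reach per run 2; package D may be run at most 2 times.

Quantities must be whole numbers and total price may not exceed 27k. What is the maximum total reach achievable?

30

2×Z and 1×D: price 23 ≤ 27, reach 2·10 + 1·2 = 22.
3×Z: price 24 ≤ 27, reach 3·10 = 30.
Best is 30.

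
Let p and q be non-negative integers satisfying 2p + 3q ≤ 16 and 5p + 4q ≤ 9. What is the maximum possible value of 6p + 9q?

18

Relaxing integrality, the LP optimum is 20.25 at (p,q) = (0, 2.25), which is not an integer point.
(p,q)=(0,2): 2·0+3·2=6≤16, 5·0+4·2=8≤9, objective 18.
(p,q)=(1,1): 2·1+3·1=5≤16, 5·1+4·1=9≤9, objective 15.
(p,q)=(0,1): 2·0+3·1=3≤16, 5·0+4·1=4≤9, objective 9.
Maximum is 18 at (p,q)=(0,2).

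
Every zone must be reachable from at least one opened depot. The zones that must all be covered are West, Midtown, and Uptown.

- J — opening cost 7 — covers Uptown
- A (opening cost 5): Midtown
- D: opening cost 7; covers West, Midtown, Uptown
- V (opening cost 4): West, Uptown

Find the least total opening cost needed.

7

D alone covers West, Midtown, Uptown — every zone.
Total opening cost: 7.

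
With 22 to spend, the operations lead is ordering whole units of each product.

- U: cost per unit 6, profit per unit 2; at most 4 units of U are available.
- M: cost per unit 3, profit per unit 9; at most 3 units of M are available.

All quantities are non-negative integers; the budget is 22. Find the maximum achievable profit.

31

This is a bounded integer knapsack.
M has the best ratio (9/3); taking only M gives at most 3×9 = 27 (stopped by the supply cap of 3).
Mixing does better — 2×U and 3×M: cost 21 ≤ 22, profit 2·2 + 3·9 = 31.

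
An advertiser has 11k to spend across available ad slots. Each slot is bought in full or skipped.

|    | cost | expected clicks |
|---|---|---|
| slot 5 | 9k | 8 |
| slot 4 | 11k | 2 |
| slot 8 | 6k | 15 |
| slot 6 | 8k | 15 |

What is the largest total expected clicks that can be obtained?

15

This is an integer program with binary decision variables.
Take slot 8: cost 6 ≤ 11, expected clicks 15.
No feasible combination exceeds this.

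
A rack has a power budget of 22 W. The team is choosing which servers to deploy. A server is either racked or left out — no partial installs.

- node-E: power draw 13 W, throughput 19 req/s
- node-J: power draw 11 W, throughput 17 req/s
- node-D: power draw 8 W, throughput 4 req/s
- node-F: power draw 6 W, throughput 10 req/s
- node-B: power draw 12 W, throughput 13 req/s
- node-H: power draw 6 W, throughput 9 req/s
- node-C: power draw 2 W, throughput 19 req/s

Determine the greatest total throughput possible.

48

node-E + node-H + node-C: power draw 13 + 6 + 2 = 21 ≤ 22, throughput 19 + 9 + 19 = 47.
node-E + node-F + node-C: power draw 13 + 6 + 2 = 21 ≤ 22, throughput 19 + 10 + 19 = 48.
node-J + node-F + node-C: power draw 11 + 6 + 2 = 19 ≤ 22, throughput 17 + 10 + 19 = 46.
Best is node-E, node-F, and node-C with total throughput 48.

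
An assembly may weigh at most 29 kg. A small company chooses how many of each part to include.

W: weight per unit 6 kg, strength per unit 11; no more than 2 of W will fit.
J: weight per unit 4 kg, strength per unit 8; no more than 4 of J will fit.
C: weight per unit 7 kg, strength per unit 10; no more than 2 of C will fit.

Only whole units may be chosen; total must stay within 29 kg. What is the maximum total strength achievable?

54

This is a bounded integer knapsack.
2×W and 4×J: weight 28 ≤ 29, strength 2·11 + 4·8 = 54.
1×W, 4×J, and 1×C: weight 29 ≤ 29, strength 1·11 + 4·8 + 1·10 = 53.
Best is 54.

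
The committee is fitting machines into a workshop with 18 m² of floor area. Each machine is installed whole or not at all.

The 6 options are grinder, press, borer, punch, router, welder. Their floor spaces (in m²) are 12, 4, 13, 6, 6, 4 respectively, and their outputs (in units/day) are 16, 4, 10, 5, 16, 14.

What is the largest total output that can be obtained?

35

Take punch, router, and welder: floor space 6 + 6 + 4 = 16 ≤ 18, output 5 + 16 + 14 = 35.
No other feasible combination does better.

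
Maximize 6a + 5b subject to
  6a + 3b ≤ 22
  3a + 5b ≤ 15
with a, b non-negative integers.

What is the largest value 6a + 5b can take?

The continuous relaxation peaks at (3.1, 1.14) with value 24.29; rounding to a feasible lattice point costs some objective.
(a,b)=(3,1): 6·3+3·1=21≤22, 3·3+5·1=14≤15, objective 23.
(a,b)=(3,0): 6·3+3·0=18≤22, 3·3+5·0=9≤15, objective 18.
(a,b)=(2,1): 6·2+3·1=15≤22, 3·2+5·1=11≤15, objective 17.
(a,b)=(2,0): 6·2+3·0=12≤22, 3·2+5·0=6≤15, objective 12.
No feasible integer point exceeds 23.

23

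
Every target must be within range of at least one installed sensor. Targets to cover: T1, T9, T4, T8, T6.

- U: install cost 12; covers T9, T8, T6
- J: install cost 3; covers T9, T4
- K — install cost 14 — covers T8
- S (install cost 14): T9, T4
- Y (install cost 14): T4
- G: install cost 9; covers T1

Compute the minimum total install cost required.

Choose U, J, and G: together they cover T1, T9, T4, T8, T6 — every target.
Total install cost: 12 + 3 + 9 = 24.
No cover costs less than 24.

24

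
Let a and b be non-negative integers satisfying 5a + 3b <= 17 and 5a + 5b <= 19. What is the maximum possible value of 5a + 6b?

Relaxing integrality, the LP optimum is 22.80 at (a,b) = (0, 3.8), which is not an integer point.
(a,b)=(0,3): 5·0+3·3=9≤17, 5·0+5·3=15≤19, objective 18.
(a,b)=(1,2): 5·1+3·2=11≤17, 5·1+5·2=15≤19, objective 17.
(a,b)=(0,2): 5·0+3·2=6≤17, 5·0+5·2=10≤19, objective 12.
No feasible integer point exceeds 18.

18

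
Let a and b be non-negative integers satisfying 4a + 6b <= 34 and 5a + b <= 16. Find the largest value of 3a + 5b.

28

Relaxing integrality, the LP optimum is 28.33 at (a,b) = (0, 5.67), which is not an integer point.
(a,b)=(1,5): 4·1+6·5=34≤34, 5·1+1·5=10≤16, objective 28.
(a,b)=(2,4): 4·2+6·4=32≤34, 5·2+1·4=14≤16, objective 26.
(a,b)=(0,5): 4·0+6·5=30≤34, 5·0+1·5=5≤16, objective 25.
No feasible integer point exceeds 28.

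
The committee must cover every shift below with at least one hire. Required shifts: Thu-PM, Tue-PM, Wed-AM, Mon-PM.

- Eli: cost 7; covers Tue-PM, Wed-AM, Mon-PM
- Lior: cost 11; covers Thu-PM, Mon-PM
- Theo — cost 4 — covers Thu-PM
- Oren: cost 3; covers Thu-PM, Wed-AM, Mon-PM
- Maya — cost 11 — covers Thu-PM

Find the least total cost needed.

10

Choose Eli and Oren: together they cover Thu-PM, Tue-PM, Wed-AM, Mon-PM — every shift.
Total cost: 7 + 3 = 10.
No cover costs less than 10.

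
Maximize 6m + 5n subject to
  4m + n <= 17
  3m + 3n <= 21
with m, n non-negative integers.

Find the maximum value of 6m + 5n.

Relaxing integrality, the LP optimum is 38.33 at (m,n) = (3.33, 3.67), which is not an integer point.
(m,n)=(3,4): 4·3+1·4=16≤17, 3·3+3·4=21≤21, objective 38.
(m,n)=(2,5): 4·2+1·5=13≤17, 3·2+3·5=21≤21, objective 37.
Maximum is 38 at (m,n)=(3,4).

38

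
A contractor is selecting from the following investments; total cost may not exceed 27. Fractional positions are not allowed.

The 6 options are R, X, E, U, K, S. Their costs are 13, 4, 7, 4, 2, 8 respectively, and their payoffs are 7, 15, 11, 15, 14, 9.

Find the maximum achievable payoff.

64

Allowing fractional choices, the relaxed optimum would be about 65.1, but investments are indivisible.
X + U + K + S: cost 4 + 4 + 2 + 8 = 18 ≤ 27, payoff 15 + 15 + 14 + 9 = 53.
X + E + U + K + S: cost 4 + 7 + 4 + 2 + 8 = 25 ≤ 27, payoff 15 + 11 + 15 + 14 + 9 = 64.
X + E + U + K: cost 4 + 7 + 4 + 2 = 17 ≤ 27, payoff 15 + 11 + 15 + 14 = 55.
Best is X, E, U, K, and S with total payoff 64.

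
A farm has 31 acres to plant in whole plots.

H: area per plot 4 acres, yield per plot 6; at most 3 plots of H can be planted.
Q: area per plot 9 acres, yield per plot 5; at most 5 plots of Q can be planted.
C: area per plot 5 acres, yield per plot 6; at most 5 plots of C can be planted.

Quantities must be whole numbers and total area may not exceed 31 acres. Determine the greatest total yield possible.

This is a bounded integer knapsack.
2×H and 4×C: area 28 ≤ 31, yield 2·6 + 4·6 = 36.
1×H and 5×C: area 29 ≤ 31, yield 1·6 + 5·6 = 36.
Best is 36.

36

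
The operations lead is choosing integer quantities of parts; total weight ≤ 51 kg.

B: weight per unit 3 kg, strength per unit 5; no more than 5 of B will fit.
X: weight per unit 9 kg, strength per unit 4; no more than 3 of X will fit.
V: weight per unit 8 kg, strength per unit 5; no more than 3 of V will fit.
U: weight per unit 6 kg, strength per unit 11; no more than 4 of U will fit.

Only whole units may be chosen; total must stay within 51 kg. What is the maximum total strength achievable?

U has the best ratio (11/6); taking only U gives at most 4×11 = 44 (stopped by the supply cap of 4).
Mixing does better — 5×B, 1×V, and 4×U: weight 47 ≤ 51, strength 5·5 + 1·5 + 4·11 = 74.

74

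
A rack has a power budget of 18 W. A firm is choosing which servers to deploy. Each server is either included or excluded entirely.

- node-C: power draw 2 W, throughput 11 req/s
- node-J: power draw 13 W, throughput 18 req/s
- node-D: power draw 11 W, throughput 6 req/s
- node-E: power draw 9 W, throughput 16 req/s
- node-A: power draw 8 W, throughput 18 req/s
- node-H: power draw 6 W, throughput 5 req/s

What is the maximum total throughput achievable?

Allowing fractional choices, the relaxed optimum would be about 43.2, but servers are indivisible.
node-C + node-A + node-H: power draw 2 + 8 + 6 = 16 ≤ 18, throughput 11 + 18 + 5 = 34.
node-E + node-A: power draw 9 + 8 = 17 ≤ 18, throughput 16 + 18 = 34.
The maximum throughput is 34; one optimal choice is node-C, node-A, and node-H.

34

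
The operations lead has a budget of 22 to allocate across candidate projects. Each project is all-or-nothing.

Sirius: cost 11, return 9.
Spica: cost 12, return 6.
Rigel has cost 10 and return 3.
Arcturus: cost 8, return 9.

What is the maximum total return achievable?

18

This is a 0-1 knapsack instance.
Sirius + Arcturus: cost 11 + 8 = 19 ≤ 22, return 9 + 9 = 18.
Spica + Arcturus: cost 12 + 8 = 20 ≤ 22, return 6 + 9 = 15.
Best is Sirius and Arcturus with total return 18.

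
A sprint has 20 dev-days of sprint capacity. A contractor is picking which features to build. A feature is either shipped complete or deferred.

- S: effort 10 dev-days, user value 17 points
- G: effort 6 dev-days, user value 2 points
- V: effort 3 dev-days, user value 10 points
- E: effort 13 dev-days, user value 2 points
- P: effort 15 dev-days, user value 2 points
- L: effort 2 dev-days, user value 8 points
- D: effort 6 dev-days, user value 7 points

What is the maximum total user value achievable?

35

This is a 0-1 knapsack instance.
Allowing fractional choices, the relaxed optimum would be about 40.8, but features are indivisible.
S + V + L: effort 10 + 3 + 2 = 15 ≤ 20, user value 17 + 10 + 8 = 35.
S + V + D: effort 10 + 3 + 6 = 19 ≤ 20, user value 17 + 10 + 7 = 34.
S + L + D: effort 10 + 2 + 6 = 18 ≤ 20, user value 17 + 8 + 7 = 32.
Best is S, V, and L with total user value 35.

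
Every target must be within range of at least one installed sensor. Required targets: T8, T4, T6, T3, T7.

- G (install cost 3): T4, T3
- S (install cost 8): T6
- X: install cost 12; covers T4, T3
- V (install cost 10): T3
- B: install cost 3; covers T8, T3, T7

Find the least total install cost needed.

This is an integer covering problem.
Choose G, S, and B: together they cover T8, T4, T6, T3, T7 — every target.
Total install cost: 3 + 8 + 3 = 14.
No cover costs less than 14.

14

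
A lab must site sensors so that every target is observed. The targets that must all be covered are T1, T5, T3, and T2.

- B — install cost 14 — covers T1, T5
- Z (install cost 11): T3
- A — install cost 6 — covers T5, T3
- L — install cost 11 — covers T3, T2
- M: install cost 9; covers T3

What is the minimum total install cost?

The greedy cost-per-new-target heuristic would pick A, L, and B for 31, but a cheaper cover exists.
Choose B and L: together they cover T1, T5, T3, T2 — every target.
Total install cost: 14 + 11 = 25.
No cover costs less than 25.

25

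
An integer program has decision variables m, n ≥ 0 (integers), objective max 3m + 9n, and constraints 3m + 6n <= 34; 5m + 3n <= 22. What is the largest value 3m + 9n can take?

(m,n)=(1,5): 3·1+6·5=33≤34, 5·1+3·5=20≤22, objective 48.
(m,n)=(0,5): 3·0+6·5=30≤34, 5·0+3·5=15≤22, objective 45.
Maximum is 48 at (m,n)=(1,5).

48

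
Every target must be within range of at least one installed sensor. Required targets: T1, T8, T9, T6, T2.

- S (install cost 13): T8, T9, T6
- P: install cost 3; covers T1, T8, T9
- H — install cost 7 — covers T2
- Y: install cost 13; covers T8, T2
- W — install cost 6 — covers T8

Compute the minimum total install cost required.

This is an integer covering problem.
Choose S, P, and H: together they cover T1, T8, T9, T6, T2 — every target.
Total install cost: 13 + 3 + 7 = 23.
No cover costs less than 23.

23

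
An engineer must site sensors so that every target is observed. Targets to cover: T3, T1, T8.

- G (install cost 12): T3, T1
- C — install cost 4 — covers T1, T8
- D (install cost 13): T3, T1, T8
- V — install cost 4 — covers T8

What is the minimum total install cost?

13

D alone covers T3, T1, T8 — every target.
Total install cost: 13.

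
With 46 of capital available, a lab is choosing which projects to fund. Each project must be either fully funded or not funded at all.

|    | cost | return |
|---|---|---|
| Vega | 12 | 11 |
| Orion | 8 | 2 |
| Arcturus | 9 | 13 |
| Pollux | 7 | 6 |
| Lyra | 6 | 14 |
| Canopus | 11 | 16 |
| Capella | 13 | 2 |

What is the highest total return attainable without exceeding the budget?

Vega + Arcturus + Pollux + Lyra + Canopus: cost 12 + 9 + 7 + 6 + 11 = 45 ≤ 46, return 11 + 13 + 6 + 14 + 16 = 60.
Vega + Arcturus + Lyra + Canopus: cost 12 + 9 + 6 + 11 = 38 ≤ 46, return 11 + 13 + 14 + 16 = 54.
Vega + Orion + Arcturus + Lyra + Canopus: cost 12 + 8 + 9 + 6 + 11 = 46 ≤ 46, return 11 + 2 + 13 + 14 + 16 = 56.
Best is Vega, Arcturus, Pollux, Lyra, and Canopus with total return 60.

60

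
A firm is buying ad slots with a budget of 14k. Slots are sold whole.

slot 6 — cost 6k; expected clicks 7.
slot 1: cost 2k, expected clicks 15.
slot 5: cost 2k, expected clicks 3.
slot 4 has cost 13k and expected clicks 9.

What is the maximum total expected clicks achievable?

Take slot 6, slot 1, and slot 5: cost 6 + 2 + 2 = 10 ≤ 14, expected clicks 7 + 15 + 3 = 25.
No other feasible combination does better.

25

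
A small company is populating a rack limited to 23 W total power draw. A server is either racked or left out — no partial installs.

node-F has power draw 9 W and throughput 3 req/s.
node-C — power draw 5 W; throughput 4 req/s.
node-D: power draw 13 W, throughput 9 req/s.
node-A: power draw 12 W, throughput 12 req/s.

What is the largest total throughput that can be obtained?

Take node-C and node-A: power draw 5 + 12 = 17 ≤ 23, throughput 4 + 12 = 16.
No other feasible combination does better.

16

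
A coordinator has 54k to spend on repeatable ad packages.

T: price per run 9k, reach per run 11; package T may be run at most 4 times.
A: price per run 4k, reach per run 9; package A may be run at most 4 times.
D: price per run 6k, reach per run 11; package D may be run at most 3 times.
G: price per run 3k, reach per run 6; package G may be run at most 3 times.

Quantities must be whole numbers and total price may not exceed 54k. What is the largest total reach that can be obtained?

2×T, 3×A, 3×D, and 2×G: price 54 ≤ 54, reach 2·11 + 3·9 + 3·11 + 2·6 = 94.
1×T, 4×A, 3×D, and 3×G: price 52 ≤ 54, reach 1·11 + 4·9 + 3·11 + 3·6 = 98.
Best is 98.

98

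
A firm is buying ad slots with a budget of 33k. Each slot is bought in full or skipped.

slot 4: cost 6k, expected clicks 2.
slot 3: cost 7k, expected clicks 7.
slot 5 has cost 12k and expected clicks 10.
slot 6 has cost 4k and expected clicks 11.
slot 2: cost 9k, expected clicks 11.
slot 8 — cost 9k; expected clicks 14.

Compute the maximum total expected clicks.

43

This is a 0-1 knapsack instance.
slot 3 + slot 6 + slot 2 + slot 8: cost 7 + 4 + 9 + 9 = 29 ≤ 33, expected clicks 7 + 11 + 11 + 14 = 43.
slot 3 + slot 5 + slot 6 + slot 8: cost 7 + 12 + 4 + 9 = 32 ≤ 33, expected clicks 7 + 10 + 11 + 14 = 42.
Best is slot 3, slot 6, slot 2, and slot 8 with total expected clicks 43.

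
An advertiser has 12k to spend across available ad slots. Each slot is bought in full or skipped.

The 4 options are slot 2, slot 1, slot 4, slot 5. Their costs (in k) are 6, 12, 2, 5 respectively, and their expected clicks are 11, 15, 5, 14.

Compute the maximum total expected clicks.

Allowing fractional choices, the relaxed optimum would be about 28.2, but ad slots are indivisible.
slot 2 + slot 5: cost 6 + 5 = 11 ≤ 12, expected clicks 11 + 14 = 25.
slot 4 + slot 5: cost 2 + 5 = 7 ≤ 12, expected clicks 5 + 14 = 19.
Best is slot 2 and slot 5 with total expected clicks 25.

25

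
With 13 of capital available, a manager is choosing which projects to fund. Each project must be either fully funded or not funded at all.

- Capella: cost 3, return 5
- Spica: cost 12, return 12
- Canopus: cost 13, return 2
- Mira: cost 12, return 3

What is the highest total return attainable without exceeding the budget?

12

This is an integer program with binary decision variables.
Take Spica: cost 12 ≤ 13, return 12.
No other feasible combination does better.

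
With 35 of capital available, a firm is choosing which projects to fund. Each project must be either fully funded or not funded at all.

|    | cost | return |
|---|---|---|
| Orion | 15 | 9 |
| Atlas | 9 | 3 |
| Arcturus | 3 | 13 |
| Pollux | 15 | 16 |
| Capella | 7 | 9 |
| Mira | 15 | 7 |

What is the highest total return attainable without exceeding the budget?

Arcturus + Pollux + Capella: cost 3 + 15 + 7 = 25 ≤ 35, return 13 + 16 + 9 = 38.
Atlas + Arcturus + Pollux + Capella: cost 9 + 3 + 15 + 7 = 34 ≤ 35, return 3 + 13 + 16 + 9 = 41.
Best is Atlas, Arcturus, Pollux, and Capella with total return 41.

41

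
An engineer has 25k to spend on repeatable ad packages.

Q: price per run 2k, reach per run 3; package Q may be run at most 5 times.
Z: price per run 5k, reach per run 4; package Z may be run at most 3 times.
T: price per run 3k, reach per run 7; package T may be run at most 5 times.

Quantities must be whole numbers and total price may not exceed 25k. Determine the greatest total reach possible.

50

This is a bounded integer knapsack.
4×Q and 5×T: price 23 ≤ 25, reach 4·3 + 5·7 = 47.
5×Q and 5×T: price 25 ≤ 25, reach 5·3 + 5·7 = 50.
Best is 50.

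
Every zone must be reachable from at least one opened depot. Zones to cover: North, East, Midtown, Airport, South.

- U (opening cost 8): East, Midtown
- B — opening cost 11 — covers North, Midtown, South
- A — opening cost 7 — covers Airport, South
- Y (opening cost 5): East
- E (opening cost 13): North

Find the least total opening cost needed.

23

The greedy cost-per-new-zone heuristic would pick A, U, and B for 26, but a cheaper cover exists.
Choose B, A, and Y: together they cover North, East, Midtown, Airport, South — every zone.
Total opening cost: 11 + 7 + 5 = 23.
No cover costs less than 23.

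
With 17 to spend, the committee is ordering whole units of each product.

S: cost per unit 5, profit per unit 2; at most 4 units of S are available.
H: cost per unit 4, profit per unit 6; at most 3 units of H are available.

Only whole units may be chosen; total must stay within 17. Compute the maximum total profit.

20

H has the best ratio (6/4); taking only H gives at most 3×6 = 18 (stopped by the supply cap of 3).
Mixing does better — 1×S and 3×H: cost 17 ≤ 17, profit 1·2 + 3·6 = 20.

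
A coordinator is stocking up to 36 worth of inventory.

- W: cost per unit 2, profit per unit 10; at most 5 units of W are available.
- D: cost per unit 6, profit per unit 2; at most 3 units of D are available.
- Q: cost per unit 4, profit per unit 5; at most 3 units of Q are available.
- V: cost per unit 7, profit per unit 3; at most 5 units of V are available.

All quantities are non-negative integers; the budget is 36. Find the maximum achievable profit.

71

This is a bounded integer knapsack.
Take 5×W, 3×Q, and 2×V: cost 36 ≤ 36, profit 5·10 + 3·5 + 2·3 = 71.
W has the best ratio (10/2) and is taken to its limit of 5; remaining capacity is filled optimally with the others.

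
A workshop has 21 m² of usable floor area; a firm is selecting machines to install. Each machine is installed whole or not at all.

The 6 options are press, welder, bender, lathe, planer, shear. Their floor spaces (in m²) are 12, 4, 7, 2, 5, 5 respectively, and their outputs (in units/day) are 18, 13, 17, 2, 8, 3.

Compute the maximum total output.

41

This is a 0-1 knapsack instance.
Allowing fractional choices, the relaxed optimum would be about 45.5, but machines are indivisible.
welder + bender + planer + shear: floor space 4 + 7 + 5 + 5 = 21 ≤ 21, output 13 + 17 + 8 + 3 = 41.
welder + bender + lathe + planer: floor space 4 + 7 + 2 + 5 = 18 ≤ 21, output 13 + 17 + 2 + 8 = 40.
press + welder + planer: floor space 12 + 4 + 5 = 21 ≤ 21, output 18 + 13 + 8 = 39.
Best is welder, bender, planer, and shear with total output 41.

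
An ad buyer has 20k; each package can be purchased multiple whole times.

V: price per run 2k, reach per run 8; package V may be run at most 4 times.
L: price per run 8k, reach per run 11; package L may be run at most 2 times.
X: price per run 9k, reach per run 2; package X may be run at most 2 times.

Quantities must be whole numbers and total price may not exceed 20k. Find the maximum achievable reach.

This is a bounded integer knapsack.
Take 4×V and 1×L: price 16 ≤ 20, reach 4·8 + 1·11 = 43.
V has the best ratio (8/2) and is taken to its limit of 4; remaining capacity is filled optimally with the others.

43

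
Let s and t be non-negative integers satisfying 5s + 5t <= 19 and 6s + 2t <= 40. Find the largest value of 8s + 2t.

(s,t)=(3,0): 5·3+5·0=15≤19, 6·3+2·0=18≤40, objective 24.
(s,t)=(2,1): 5·2+5·1=15≤19, 6·2+2·1=14≤40, objective 18.
(s,t)=(2,0): 5·2+5·0=10≤19, 6·2+2·0=12≤40, objective 16.
No feasible integer point exceeds 24.

24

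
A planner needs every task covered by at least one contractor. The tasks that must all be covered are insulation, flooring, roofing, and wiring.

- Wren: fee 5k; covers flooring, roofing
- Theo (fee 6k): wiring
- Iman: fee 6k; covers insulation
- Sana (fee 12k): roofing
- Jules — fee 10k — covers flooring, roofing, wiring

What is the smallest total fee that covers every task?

16

This is a weighted set-cover instance.
The greedy cost-per-new-task heuristic would pick Wren, Theo, and Iman for 17, but a cheaper cover exists.
Choose Iman and Jules: together they cover insulation, flooring, roofing, wiring — every task.
Total fee: 6 + 10 = 16.
No cover costs less than 16.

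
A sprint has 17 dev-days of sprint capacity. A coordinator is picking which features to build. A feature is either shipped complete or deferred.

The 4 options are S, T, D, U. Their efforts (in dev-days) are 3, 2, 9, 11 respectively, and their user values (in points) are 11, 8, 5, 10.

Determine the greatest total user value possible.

Allowing fractional choices, the relaxed optimum would be about 29.6, but features are indivisible.
S + T + D: effort 3 + 2 + 9 = 14 ≤ 17, user value 11 + 8 + 5 = 24.
S + T + U: effort 3 + 2 + 11 = 16 ≤ 17, user value 11 + 8 + 10 = 29.
Best is S, T, and U with total user value 29.

29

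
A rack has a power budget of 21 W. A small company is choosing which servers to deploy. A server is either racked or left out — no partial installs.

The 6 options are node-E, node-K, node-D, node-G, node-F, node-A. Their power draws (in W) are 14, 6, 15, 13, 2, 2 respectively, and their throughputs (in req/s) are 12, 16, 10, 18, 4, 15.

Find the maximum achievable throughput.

Allowing fractional choices, the relaxed optimum would be about 50.2, but servers are indivisible.
node-G + node-F + node-A: power draw 13 + 2 + 2 = 17 ≤ 21, throughput 18 + 4 + 15 = 37.
node-K + node-G + node-A: power draw 6 + 13 + 2 = 21 ≤ 21, throughput 16 + 18 + 15 = 49.
node-K + node-G + node-F: power draw 6 + 13 + 2 = 21 ≤ 21, throughput 16 + 18 + 4 = 38.
Best is node-K, node-G, and node-A with total throughput 49.

49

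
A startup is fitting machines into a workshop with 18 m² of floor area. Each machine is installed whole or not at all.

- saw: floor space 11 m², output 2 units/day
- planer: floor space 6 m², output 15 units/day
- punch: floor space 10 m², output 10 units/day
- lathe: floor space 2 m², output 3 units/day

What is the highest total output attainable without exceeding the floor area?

planer + punch + lathe: floor space 6 + 10 + 2 = 18 ≤ 18, output 15 + 10 + 3 = 28.
planer + punch: floor space 6 + 10 = 16 ≤ 18, output 15 + 10 = 25.
planer + lathe: floor space 6 + 2 = 8 ≤ 18, output 15 + 3 = 18.
Best is planer, punch, and lathe with total output 28.

28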